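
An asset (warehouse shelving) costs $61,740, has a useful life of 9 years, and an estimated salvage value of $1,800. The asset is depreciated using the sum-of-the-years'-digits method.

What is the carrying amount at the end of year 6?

Depreciable base = $61,740 − $1,800 = $59,940.
Sum of the years' digits = 9+8+7+6+5+4+3+2+1 = 45.
Year 1: $59,940 × 9/45 = $11,988. Book value $49,752.
Year 2: $59,940 × 8/45 = $10,656. Book value $39,096.
Year 3: $59,940 × 7/45 = $9,324. Book value $29,772.
Year 4: $59,940 × 6/45 = $7,992. Book value $21,780.
Year 5: $59,940 × 5/45 = $6,660. Book value $15,120.
Year 6: $59,940 × 4/45 = $5,328. Book value $9,792.

$9,792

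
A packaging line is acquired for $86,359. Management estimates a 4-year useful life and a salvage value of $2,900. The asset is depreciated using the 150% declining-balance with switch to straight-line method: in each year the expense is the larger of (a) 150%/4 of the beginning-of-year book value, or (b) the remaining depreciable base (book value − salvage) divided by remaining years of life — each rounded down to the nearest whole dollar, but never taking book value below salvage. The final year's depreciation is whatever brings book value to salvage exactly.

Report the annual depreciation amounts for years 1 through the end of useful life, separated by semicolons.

$32,384; $20,240; $15,417; $15,418

Depreciable base = $86,359 − $2,900 = $83,459.
Year 1: DB = ⌊$86,359 × 150%/4⌋ = $32,384; SL = ⌊$83,459/4⌋ = $20,864 → take DB $32,384. Book value $53,975.
Year 2: DB = ⌊$53,975 × 150%/4⌋ = $20,240; SL = ⌊$51,075/3⌋ = $17,025 → take DB $20,240. Book value $33,735.
Year 3: DB = ⌊$33,735 × 150%/4⌋ = $12,650; SL = ⌊$30,835/2⌋ = $15,417 → take SL $15,417. Book value $18,318.
Year 4 (final): $18,318 − $2,900 = $15,418. Book value $2,900.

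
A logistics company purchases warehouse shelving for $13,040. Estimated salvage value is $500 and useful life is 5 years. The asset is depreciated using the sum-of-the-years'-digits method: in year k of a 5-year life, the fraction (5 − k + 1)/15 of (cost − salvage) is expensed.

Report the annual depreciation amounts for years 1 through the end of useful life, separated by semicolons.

Depreciable base = $13,040 − $500 = $12,540.
Sum of the years' digits = 5+4+3+2+1 = 15.
Year 1: $12,540 × 5/15 = $4,180. Book value $8,860.
Year 2: $12,540 × 4/15 = $3,344. Book value $5,516.
Year 3: $12,540 × 3/15 = $2,508. Book value $3,008.
Year 4: $12,540 × 2/15 = $1,672. Book value $1,336.
Year 5: $12,540 × 1/15 = $836. Book value $500.

$4,180; $3,344; $2,508; $1,672; $836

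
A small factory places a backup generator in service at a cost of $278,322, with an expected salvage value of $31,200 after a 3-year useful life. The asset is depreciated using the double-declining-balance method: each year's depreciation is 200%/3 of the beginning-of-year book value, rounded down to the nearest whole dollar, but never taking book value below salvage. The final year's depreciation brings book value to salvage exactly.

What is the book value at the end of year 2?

Depreciable base = $278,322 − $31,200 = $247,122.
Year 1: ⌊$278,322 × 200%/3⌋ = $185,548. Book value $92,774.
Year 2: ⌊$92,774 × 200%/3⌋ = $61,849, capped at $61,574. Book value $31,200.

$31,200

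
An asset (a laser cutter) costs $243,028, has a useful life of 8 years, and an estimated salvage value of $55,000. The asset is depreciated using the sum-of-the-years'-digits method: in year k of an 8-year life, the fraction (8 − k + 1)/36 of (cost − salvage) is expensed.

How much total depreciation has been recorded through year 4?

Depreciable base = $243,028 − $55,000 = $188,028.
Sum of the years' digits = 8+7+6+5+4+3+2+1 = 36.
Year 1: $188,028 × 8/36 = $41,784. Book value $201,244.
Year 2: $188,028 × 7/36 = $36,561. Book value $164,683.
Year 3: $188,028 × 6/36 = $31,338. Book value $133,345.
Year 4: $188,028 × 5/36 = $26,115. Book value $107,230.
Accumulated through year 4 = $243,028 − $107,230 = $135,798.

$135,798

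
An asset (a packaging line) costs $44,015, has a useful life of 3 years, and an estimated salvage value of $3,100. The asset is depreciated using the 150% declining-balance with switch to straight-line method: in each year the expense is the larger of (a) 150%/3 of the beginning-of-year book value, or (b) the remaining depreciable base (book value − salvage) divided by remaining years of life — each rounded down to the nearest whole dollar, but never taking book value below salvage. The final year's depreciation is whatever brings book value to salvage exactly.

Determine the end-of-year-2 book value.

Depreciable base = $44,015 − $3,100 = $40,915.
Year 1: DB = ⌊$44,015 × 150%/3⌋ = $22,007; SL = ⌊$40,915/3⌋ = $13,638 → take DB $22,007. Book value $22,008.
Year 2: DB = ⌊$22,008 × 150%/3⌋ = $11,004; SL = ⌊$18,908/2⌋ = $9,454 → take DB $11,004. Book value $11,004.

$11,004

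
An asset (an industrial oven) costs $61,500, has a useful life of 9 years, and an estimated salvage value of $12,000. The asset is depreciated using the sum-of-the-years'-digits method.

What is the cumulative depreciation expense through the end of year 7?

$46,200

Depreciable base = $61,500 − $12,000 = $49,500.
Sum of the years' digits = 9+8+7+6+5+4+3+2+1 = 45.
Year 1: $49,500 × 9/45 = $9,900. Book value $51,600.
Year 2: $49,500 × 8/45 = $8,800. Book value $42,800.
Year 3: $49,500 × 7/45 = $7,700. Book value $35,100.
Year 4: $49,500 × 6/45 = $6,600. Book value $28,500.
Year 5: $49,500 × 5/45 = $5,500. Book value $23,000.
Year 6: $49,500 × 4/45 = $4,400. Book value $18,600.
Year 7: $49,500 × 3/45 = $3,300. Book value $15,300.
Accumulated through year 7 = $61,500 − $15,300 = $46,200.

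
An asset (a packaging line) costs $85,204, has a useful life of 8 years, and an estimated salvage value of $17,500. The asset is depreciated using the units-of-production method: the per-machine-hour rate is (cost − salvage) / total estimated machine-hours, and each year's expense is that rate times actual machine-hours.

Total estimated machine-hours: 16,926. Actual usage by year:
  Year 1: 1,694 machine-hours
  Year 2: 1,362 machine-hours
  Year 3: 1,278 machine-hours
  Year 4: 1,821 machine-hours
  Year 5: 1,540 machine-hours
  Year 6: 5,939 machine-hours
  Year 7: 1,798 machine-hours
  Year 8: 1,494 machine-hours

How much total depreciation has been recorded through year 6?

Depreciable base = $85,204 − $17,500 = $67,704.
Rate = $67,704 / 16,926 machine-hours = $4 per machine-hour.
Year 1: 1,694 × $4 = $6,776. Book value $78,428.
Year 2: 1,362 × $4 = $5,448. Book value $72,980.
Year 3: 1,278 × $4 = $5,112. Book value $67,868.
Year 4: 1,821 × $4 = $7,284. Book value $60,584.
Year 5: 1,540 × $4 = $6,160. Book value $54,424.
Year 6: 5,939 × $4 = $23,756. Book value $30,668.
Accumulated through year 6 = $85,204 − $30,668 = $54,536.

$54,536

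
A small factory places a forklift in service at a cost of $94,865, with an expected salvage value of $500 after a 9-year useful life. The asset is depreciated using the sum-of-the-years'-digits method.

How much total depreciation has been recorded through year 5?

Depreciable base = $94,865 − $500 = $94,365.
Sum of the years' digits = 9+8+7+6+5+4+3+2+1 = 45.
Year 1: $94,365 × 9/45 = $18,873. Book value $75,992.
Year 2: $94,365 × 8/45 = $16,776. Book value $59,216.
Year 3: $94,365 × 7/45 = $14,679. Book value $44,537.
Year 4: $94,365 × 6/45 = $12,582. Book value $31,955.
Year 5: $94,365 × 5/45 = $10,485. Book value $21,470.
Accumulated through year 5 = $94,865 − $21,470 = $73,395.

$73,395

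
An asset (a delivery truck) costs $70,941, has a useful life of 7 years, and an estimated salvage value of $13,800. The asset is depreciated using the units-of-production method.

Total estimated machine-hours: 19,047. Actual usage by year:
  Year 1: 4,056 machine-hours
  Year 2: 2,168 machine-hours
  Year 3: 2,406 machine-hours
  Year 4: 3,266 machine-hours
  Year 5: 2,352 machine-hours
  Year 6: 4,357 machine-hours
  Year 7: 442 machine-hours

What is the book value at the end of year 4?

Depreciable base = $70,941 − $13,800 = $57,141.
Rate = $57,141 / 19,047 machine-hours = $3 per machine-hour.
Year 1: 4,056 × $3 = $12,168. Book value $58,773.
Year 2: 2,168 × $3 = $6,504. Book value $52,269.
Year 3: 2,406 × $3 = $7,218. Book value $45,051.
Year 4: 3,266 × $3 = $9,798. Book value $35,253.

$35,253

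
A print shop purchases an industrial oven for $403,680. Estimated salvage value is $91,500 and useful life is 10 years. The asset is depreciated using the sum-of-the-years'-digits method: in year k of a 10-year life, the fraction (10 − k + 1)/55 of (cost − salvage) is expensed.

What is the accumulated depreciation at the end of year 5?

$227,040

Depreciable base = $403,680 − $91,500 = $312,180.
Sum of the years' digits = 10+9+8+7+6+5+4+3+2+1 = 55.
Year 1: $312,180 × 10/55 = $56,760. Book value $346,920.
Year 2: $312,180 × 9/55 = $51,084. Book value $295,836.
Year 3: $312,180 × 8/55 = $45,408. Book value $250,428.
Year 4: $312,180 × 7/55 = $39,732. Book value $210,696.
Year 5: $312,180 × 6/55 = $34,056. Book value $176,640.
Accumulated through year 5 = $403,680 − $176,640 = $227,040.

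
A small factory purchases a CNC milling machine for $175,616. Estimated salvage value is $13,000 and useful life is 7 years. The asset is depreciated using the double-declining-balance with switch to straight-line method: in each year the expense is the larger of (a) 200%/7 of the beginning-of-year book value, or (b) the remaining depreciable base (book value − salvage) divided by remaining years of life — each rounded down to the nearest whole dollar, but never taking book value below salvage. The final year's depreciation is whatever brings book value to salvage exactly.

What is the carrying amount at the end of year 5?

$32,654

Depreciable base = $175,616 − $13,000 = $162,616.
Year 1: DB = ⌊$175,616 × 200%/7⌋ = $50,176; SL = ⌊$162,616/7⌋ = $23,230 → take DB $50,176. Book value $125,440.
Year 2: DB = ⌊$125,440 × 200%/7⌋ = $35,840; SL = ⌊$112,440/6⌋ = $18,740 → take DB $35,840. Book value $89,600.
Year 3: DB = ⌊$89,600 × 200%/7⌋ = $25,600; SL = ⌊$76,600/5⌋ = $15,320 → take DB $25,600. Book value $64,000.
Year 4: DB = ⌊$64,000 × 200%/7⌋ = $18,285; SL = ⌊$51,000/4⌋ = $12,750 → take DB $18,285. Book value $45,715.
Year 5: DB = ⌊$45,715 × 200%/7⌋ = $13,061; SL = ⌊$32,715/3⌋ = $10,905 → take DB $13,061. Book value $32,654.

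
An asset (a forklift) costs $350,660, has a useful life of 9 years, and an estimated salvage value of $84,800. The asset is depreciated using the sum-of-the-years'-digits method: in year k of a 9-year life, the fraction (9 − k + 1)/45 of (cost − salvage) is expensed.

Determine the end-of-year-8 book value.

$90,708

Depreciable base = $350,660 − $84,800 = $265,860.
Sum of the years' digits = 9+8+7+6+5+4+3+2+1 = 45.
Year 1: $265,860 × 9/45 = $53,172. Book value $297,488.
Year 2: $265,860 × 8/45 = $47,264. Book value $250,224.
Year 3: $265,860 × 7/45 = $41,356. Book value $208,868.
Year 4: $265,860 × 6/45 = $35,448. Book value $173,420.
Year 5: $265,860 × 5/45 = $29,540. Book value $143,880.
Year 6: $265,860 × 4/45 = $23,632. Book value $120,248.
Year 7: $265,860 × 3/45 = $17,724. Book value $102,524.
Year 8: $265,860 × 2/45 = $11,816. Book value $90,708.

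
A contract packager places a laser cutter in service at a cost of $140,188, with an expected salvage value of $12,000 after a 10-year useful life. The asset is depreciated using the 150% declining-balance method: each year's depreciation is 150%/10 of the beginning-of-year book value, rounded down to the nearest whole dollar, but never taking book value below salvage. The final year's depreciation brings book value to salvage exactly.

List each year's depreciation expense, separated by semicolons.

$21,028; $17,874; $15,192; $12,914; $10,977; $9,330; $7,930; $6,741; $5,730; $20,472

Depreciable base = $140,188 − $12,000 = $128,188.
Year 1: ⌊$140,188 × 150%/10⌋ = $21,028. Book value $119,160.
Year 2: ⌊$119,160 × 150%/10⌋ = $17,874. Book value $101,286.
Year 3: ⌊$101,286 × 150%/10⌋ = $15,192. Book value $86,094.
Year 4: ⌊$86,094 × 150%/10⌋ = $12,914. Book value $73,180.
Year 5: ⌊$73,180 × 150%/10⌋ = $10,977. Book value $62,203.
Year 6: ⌊$62,203 × 150%/10⌋ = $9,330. Book value $52,873.
Year 7: ⌊$52,873 × 150%/10⌋ = $7,930. Book value $44,943.
Year 8: ⌊$44,943 × 150%/10⌋ = $6,741. Book value $38,202.
Year 9: ⌊$38,202 × 150%/10⌋ = $5,730. Book value $32,472.
Year 10 (final): $32,472 − $12,000 = $20,472. Book value $12,000.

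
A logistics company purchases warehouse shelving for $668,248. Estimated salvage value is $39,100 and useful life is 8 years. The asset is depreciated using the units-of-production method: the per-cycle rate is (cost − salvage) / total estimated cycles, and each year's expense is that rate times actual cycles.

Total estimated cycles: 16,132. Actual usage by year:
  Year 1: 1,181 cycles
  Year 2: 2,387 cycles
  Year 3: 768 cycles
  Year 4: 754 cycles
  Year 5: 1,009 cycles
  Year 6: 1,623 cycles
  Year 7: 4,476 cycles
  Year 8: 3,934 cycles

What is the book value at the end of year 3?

$499,144

Depreciable base = $668,248 − $39,100 = $629,148.
Rate = $629,148 / 16,132 cycles = $39 per cycle.
Year 1: 1,181 × $39 = $46,059. Book value $622,189.
Year 2: 2,387 × $39 = $93,093. Book value $529,096.
Year 3: 768 × $39 = $29,952. Book value $499,144.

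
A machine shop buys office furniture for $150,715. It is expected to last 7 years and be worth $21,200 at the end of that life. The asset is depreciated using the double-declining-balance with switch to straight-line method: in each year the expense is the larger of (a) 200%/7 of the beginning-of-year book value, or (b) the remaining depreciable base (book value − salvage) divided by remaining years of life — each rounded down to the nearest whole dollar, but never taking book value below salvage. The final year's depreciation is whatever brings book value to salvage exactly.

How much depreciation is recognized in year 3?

Depreciable base = $150,715 − $21,200 = $129,515.
Year 1: DB = ⌊$150,715 × 200%/7⌋ = $43,061; SL = ⌊$129,515/7⌋ = $18,502 → take DB $43,061. Book value $107,654.
Year 2: DB = ⌊$107,654 × 200%/7⌋ = $30,758; SL = ⌊$86,454/6⌋ = $14,409 → take DB $30,758. Book value $76,896.
Year 3: DB = ⌊$76,896 × 200%/7⌋ = $21,970; SL = ⌊$55,696/5⌋ = $11,139 → take DB $21,970. Book value $54,926.

$21,970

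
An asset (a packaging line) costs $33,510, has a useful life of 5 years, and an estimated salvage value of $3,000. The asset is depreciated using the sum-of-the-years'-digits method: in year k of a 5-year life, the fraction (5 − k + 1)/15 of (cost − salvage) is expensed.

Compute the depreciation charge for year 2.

$8,136

Depreciable base = $33,510 − $3,000 = $30,510.
Sum of the years' digits = 5+4+3+2+1 = 15.
Year 1: $30,510 × 5/15 = $10,170. Book value $23,340.
Year 2: $30,510 × 4/15 = $8,136. Book value $15,204.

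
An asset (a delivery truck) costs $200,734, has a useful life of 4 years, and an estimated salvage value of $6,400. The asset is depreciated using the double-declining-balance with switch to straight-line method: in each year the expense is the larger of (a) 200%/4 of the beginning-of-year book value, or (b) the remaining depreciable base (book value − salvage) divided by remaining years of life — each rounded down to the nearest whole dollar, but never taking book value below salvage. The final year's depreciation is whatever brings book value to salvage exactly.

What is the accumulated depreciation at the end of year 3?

$175,642

Depreciable base = $200,734 − $6,400 = $194,334.
Year 1: DB = ⌊$200,734 × 200%/4⌋ = $100,367; SL = ⌊$194,334/4⌋ = $48,583 → take DB $100,367. Book value $100,367.
Year 2: DB = ⌊$100,367 × 200%/4⌋ = $50,183; SL = ⌊$93,967/3⌋ = $31,322 → take DB $50,183. Book value $50,184.
Year 3: DB = ⌊$50,184 × 200%/4⌋ = $25,092; SL = ⌊$43,784/2⌋ = $21,892 → take DB $25,092. Book value $25,092.
Accumulated through year 3 = $200,734 − $25,092 = $175,642.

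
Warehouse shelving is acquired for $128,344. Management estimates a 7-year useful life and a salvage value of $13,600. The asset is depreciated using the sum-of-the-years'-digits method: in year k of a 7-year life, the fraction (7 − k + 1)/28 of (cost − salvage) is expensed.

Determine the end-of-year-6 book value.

$17,698

Depreciable base = $128,344 − $13,600 = $114,744.
Sum of the years' digits = 7+6+5+4+3+2+1 = 28.
Year 1: $114,744 × 7/28 = $28,686. Book value $99,658.
Year 2: $114,744 × 6/28 = $24,588. Book value $75,070.
Year 3: $114,744 × 5/28 = $20,490. Book value $54,580.
Year 4: $114,744 × 4/28 = $16,392. Book value $38,188.
Year 5: $114,744 × 3/28 = $12,294. Book value $25,894.
Year 6: $114,744 × 2/28 = $8,196. Book value $17,698.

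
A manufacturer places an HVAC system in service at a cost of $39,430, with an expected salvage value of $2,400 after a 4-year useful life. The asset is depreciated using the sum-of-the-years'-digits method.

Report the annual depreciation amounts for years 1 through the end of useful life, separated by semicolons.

Depreciable base = $39,430 − $2,400 = $37,030.
Sum of the years' digits = 4+3+2+1 = 10.
Year 1: $37,030 × 4/10 = $14,812. Book value $24,618.
Year 2: $37,030 × 3/10 = $11,109. Book value $13,509.
Year 3: $37,030 × 2/10 = $7,406. Book value $6,103.
Year 4: $37,030 × 1/10 = $3,703. Book value $2,400.

$14,812; $11,109; $7,406; $3,703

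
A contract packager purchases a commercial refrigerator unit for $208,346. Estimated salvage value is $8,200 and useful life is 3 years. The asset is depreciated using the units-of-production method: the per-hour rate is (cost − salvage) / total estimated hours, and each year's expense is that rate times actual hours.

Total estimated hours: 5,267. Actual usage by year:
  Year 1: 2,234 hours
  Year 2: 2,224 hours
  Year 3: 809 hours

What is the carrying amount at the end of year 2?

Depreciable base = $208,346 − $8,200 = $200,146.
Rate = $200,146 / 5,267 hours = $38 per hour.
Year 1: 2,234 × $38 = $84,892. Book value $123,454.
Year 2: 2,224 × $38 = $84,512. Book value $38,942.

$38,942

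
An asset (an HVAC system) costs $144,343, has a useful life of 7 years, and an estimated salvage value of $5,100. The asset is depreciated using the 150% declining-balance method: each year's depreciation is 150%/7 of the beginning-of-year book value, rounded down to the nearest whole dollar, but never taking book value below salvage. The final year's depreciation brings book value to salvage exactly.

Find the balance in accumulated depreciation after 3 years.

Depreciable base = $144,343 − $5,100 = $139,243.
Year 1: ⌊$144,343 × 150%/7⌋ = $30,930. Book value $113,413.
Year 2: ⌊$113,413 × 150%/7⌋ = $24,302. Book value $89,111.
Year 3: ⌊$89,111 × 150%/7⌋ = $19,095. Book value $70,016.
Accumulated through year 3 = $144,343 − $70,016 = $74,327.

$74,327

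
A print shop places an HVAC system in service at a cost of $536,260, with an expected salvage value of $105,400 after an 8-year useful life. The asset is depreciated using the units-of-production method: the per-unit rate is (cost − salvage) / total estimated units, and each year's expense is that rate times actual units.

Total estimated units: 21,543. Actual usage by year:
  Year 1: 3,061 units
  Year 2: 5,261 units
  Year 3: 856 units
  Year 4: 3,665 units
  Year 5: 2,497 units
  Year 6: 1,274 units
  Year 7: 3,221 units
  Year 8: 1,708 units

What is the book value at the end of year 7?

Depreciable base = $536,260 − $105,400 = $430,860.
Rate = $430,860 / 21,543 units = $20 per unit.
Year 1: 3,061 × $20 = $61,220. Book value $475,040.
Year 2: 5,261 × $20 = $105,220. Book value $369,820.
Year 3: 856 × $20 = $17,120. Book value $352,700.
Year 4: 3,665 × $20 = $73,300. Book value $279,400.
Year 5: 2,497 × $20 = $49,940. Book value $229,460.
Year 6: 1,274 × $20 = $25,480. Book value $203,980.
Year 7: 3,221 × $20 = $64,420. Book value $139,560.

$139,560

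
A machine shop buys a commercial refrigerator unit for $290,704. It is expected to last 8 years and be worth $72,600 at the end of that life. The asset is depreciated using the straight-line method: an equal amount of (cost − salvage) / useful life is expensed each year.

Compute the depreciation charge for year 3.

Depreciable base = $290,704 − $72,600 = $218,104.
Annual expense = $218,104 / 8 = $27,263.

$27,263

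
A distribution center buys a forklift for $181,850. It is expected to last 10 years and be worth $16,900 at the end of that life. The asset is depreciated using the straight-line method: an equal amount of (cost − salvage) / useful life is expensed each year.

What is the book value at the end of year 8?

$49,890

Depreciable base = $181,850 − $16,900 = $164,950.
Annual expense = $164,950 / 10 = $16,495.
End of year 1: book value $165,355.
End of year 2: book value $148,860.
End of year 3: book value $132,365.
End of year 4: book value $115,870.
End of year 5: book value $99,375.
End of year 6: book value $82,880.
End of year 7: book value $66,385.
End of year 8: book value $49,890.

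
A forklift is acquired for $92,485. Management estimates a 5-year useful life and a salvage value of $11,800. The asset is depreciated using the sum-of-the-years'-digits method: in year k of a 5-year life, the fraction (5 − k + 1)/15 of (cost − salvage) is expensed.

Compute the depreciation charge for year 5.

$5,379

Depreciable base = $92,485 − $11,800 = $80,685.
Sum of the years' digits = 5+4+3+2+1 = 15.
Year 1: $80,685 × 5/15 = $26,895. Book value $65,590.
Year 2: $80,685 × 4/15 = $21,516. Book value $44,074.
Year 3: $80,685 × 3/15 = $16,137. Book value $27,937.
Year 4: $80,685 × 2/15 = $10,758. Book value $17,179.
Year 5: $80,685 × 1/15 = $5,379. Book value $11,800.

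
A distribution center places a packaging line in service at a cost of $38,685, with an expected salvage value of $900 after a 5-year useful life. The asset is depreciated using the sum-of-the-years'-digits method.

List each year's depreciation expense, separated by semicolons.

Depreciable base = $38,685 − $900 = $37,785.
Sum of the years' digits = 5+4+3+2+1 = 15.
Year 1: $37,785 × 5/15 = $12,595. Book value $26,090.
Year 2: $37,785 × 4/15 = $10,076. Book value $16,014.
Year 3: $37,785 × 3/15 = $7,557. Book value $8,457.
Year 4: $37,785 × 2/15 = $5,038. Book value $3,419.
Year 5: $37,785 × 1/15 = $2,519. Book value $900.

$12,595; $10,076; $7,557; $5,038; $2,519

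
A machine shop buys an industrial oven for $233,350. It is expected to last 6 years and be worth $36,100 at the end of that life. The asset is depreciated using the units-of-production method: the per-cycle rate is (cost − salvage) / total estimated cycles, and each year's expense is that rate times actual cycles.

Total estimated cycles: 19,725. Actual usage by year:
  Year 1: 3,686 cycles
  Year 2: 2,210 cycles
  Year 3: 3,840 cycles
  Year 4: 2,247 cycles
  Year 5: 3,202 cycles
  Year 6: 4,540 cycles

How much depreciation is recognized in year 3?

$38,400

Depreciable base = $233,350 − $36,100 = $197,250.
Rate = $197,250 / 19,725 cycles = $10 per cycle.
Year 1: 3,686 × $10 = $36,860. Book value $196,490.
Year 2: 2,210 × $10 = $22,100. Book value $174,390.
Year 3: 3,840 × $10 = $38,400. Book value $135,990.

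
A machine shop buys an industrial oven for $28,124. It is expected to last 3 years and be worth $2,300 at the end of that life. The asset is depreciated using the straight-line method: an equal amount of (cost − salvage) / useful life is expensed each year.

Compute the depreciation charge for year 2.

$8,608

Depreciable base = $28,124 − $2,300 = $25,824.
Annual expense = $25,824 / 3 = $8,608.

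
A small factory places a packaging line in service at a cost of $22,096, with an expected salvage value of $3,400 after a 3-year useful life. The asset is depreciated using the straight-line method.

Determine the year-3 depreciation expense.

$6,232

Depreciable base = $22,096 − $3,400 = $18,696.
Annual expense = $18,696 / 3 = $6,232.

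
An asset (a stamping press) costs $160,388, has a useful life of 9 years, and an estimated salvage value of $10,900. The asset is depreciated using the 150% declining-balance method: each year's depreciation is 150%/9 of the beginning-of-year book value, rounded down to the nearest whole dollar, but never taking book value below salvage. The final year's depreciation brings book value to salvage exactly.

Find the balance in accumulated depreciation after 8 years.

Depreciable base = $160,388 − $10,900 = $149,488.
Year 1: ⌊$160,388 × 150%/9⌋ = $26,731. Book value $133,657.
Year 2: ⌊$133,657 × 150%/9⌋ = $22,276. Book value $111,381.
Year 3: ⌊$111,381 × 150%/9⌋ = $18,563. Book value $92,818.
Year 4: ⌊$92,818 × 150%/9⌋ = $15,469. Book value $77,349.
Year 5: ⌊$77,349 × 150%/9⌋ = $12,891. Book value $64,458.
Year 6: ⌊$64,458 × 150%/9⌋ = $10,743. Book value $53,715.
Year 7: ⌊$53,715 × 150%/9⌋ = $8,952. Book value $44,763.
Year 8: ⌊$44,763 × 150%/9⌋ = $7,460. Book value $37,303.
Accumulated through year 8 = $160,388 − $37,303 = $123,085.

$123,085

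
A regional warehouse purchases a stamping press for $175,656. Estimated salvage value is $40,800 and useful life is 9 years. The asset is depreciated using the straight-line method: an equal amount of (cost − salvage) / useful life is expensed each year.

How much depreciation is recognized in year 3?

Depreciable base = $175,656 − $40,800 = $134,856.
Annual expense = $134,856 / 9 = $14,984.

$14,984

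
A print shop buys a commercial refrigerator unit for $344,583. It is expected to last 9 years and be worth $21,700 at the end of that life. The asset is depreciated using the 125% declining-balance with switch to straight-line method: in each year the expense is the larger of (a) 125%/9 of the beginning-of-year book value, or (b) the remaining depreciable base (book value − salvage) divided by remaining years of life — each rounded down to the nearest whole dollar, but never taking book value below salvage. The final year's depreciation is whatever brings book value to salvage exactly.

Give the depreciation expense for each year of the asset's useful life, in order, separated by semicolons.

$47,858; $41,211; $35,488; $33,054; $33,054; $33,054; $33,054; $33,055; $33,055

Depreciable base = $344,583 − $21,700 = $322,883.
Year 1: DB = ⌊$344,583 × 125%/9⌋ = $47,858; SL = ⌊$322,883/9⌋ = $35,875 → take DB $47,858. Book value $296,725.
Year 2: DB = ⌊$296,725 × 125%/9⌋ = $41,211; SL = ⌊$275,025/8⌋ = $34,378 → take DB $41,211. Book value $255,514.
Year 3: DB = ⌊$255,514 × 125%/9⌋ = $35,488; SL = ⌊$233,814/7⌋ = $33,402 → take DB $35,488. Book value $220,026.
Year 4: DB = ⌊$220,026 × 125%/9⌋ = $30,559; SL = ⌊$198,326/6⌋ = $33,054 → take SL $33,054. Book value $186,972.
Year 5: DB = ⌊$186,972 × 125%/9⌋ = $25,968; SL = ⌊$165,272/5⌋ = $33,054 → take SL $33,054. Book value $153,918.
Year 6: DB = ⌊$153,918 × 125%/9⌋ = $21,377; SL = ⌊$132,218/4⌋ = $33,054 → take SL $33,054. Book value $120,864.
Year 7: DB = ⌊$120,864 × 125%/9⌋ = $16,786; SL = ⌊$99,164/3⌋ = $33,054 → take SL $33,054. Book value $87,810.
Year 8: DB = ⌊$87,810 × 125%/9⌋ = $12,195; SL = ⌊$66,110/2⌋ = $33,055 → take SL $33,055. Book value $54,755.
Year 9 (final): $54,755 − $21,700 = $33,055. Book value $21,700.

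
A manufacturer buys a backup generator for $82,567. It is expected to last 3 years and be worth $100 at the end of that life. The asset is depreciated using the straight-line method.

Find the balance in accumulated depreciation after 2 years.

$54,978

Depreciable base = $82,567 − $100 = $82,467.
Annual expense = $82,467 / 3 = $27,489.
End of year 1: book value $55,078.
End of year 2: book value $27,589.
Accumulated through year 2 = $82,567 − $27,589 = $54,978.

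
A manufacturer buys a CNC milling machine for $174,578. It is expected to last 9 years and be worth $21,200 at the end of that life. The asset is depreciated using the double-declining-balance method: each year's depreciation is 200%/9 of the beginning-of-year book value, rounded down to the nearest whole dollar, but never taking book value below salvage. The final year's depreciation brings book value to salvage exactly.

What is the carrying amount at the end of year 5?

$49,691

Depreciable base = $174,578 − $21,200 = $153,378.
Year 1: ⌊$174,578 × 200%/9⌋ = $38,795. Book value $135,783.
Year 2: ⌊$135,783 × 200%/9⌋ = $30,174. Book value $105,609.
Year 3: ⌊$105,609 × 200%/9⌋ = $23,468. Book value $82,141.
Year 4: ⌊$82,141 × 200%/9⌋ = $18,253. Book value $63,888.
Year 5: ⌊$63,888 × 200%/9⌋ = $14,197. Book value $49,691.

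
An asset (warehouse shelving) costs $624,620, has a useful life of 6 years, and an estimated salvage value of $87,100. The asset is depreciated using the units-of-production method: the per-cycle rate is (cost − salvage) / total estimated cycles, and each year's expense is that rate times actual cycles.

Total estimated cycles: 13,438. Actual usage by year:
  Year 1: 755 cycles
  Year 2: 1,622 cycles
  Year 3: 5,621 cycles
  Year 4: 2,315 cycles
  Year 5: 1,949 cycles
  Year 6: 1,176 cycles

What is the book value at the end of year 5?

Depreciable base = $624,620 − $87,100 = $537,520.
Rate = $537,520 / 13,438 cycles = $40 per cycle.
Year 1: 755 × $40 = $30,200. Book value $594,420.
Year 2: 1,622 × $40 = $64,880. Book value $529,540.
Year 3: 5,621 × $40 = $224,840. Book value $304,700.
Year 4: 2,315 × $40 = $92,600. Book value $212,100.
Year 5: 1,949 × $40 = $77,960. Book value $134,140.

$134,140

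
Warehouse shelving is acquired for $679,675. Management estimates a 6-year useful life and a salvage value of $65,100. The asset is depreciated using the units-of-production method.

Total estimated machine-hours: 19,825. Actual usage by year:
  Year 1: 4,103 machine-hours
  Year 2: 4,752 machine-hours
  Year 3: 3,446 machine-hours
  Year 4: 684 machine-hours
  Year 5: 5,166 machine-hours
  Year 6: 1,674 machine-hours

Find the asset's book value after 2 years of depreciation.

$405,170

Depreciable base = $679,675 − $65,100 = $614,575.
Rate = $614,575 / 19,825 machine-hours = $31 per machine-hour.
Year 1: 4,103 × $31 = $127,193. Book value $552,482.
Year 2: 4,752 × $31 = $147,312. Book value $405,170.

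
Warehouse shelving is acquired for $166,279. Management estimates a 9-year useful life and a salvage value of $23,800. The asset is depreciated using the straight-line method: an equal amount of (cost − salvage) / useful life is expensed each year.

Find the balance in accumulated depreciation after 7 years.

$110,817

Depreciable base = $166,279 − $23,800 = $142,479.
Annual expense = $142,479 / 9 = $15,831.
End of year 1: book value $150,448.
End of year 2: book value $134,617.
End of year 3: book value $118,786.
End of year 4: book value $102,955.
End of year 5: book value $87,124.
End of year 6: book value $71,293.
End of year 7: book value $55,462.
Accumulated through year 7 = $166,279 − $55,462 = $110,817.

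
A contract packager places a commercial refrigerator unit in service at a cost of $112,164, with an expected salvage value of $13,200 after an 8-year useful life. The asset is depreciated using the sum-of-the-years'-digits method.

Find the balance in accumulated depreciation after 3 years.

$57,729

Depreciable base = $112,164 − $13,200 = $98,964.
Sum of the years' digits = 8+7+6+5+4+3+2+1 = 36.
Year 1: $98,964 × 8/36 = $21,992. Book value $90,172.
Year 2: $98,964 × 7/36 = $19,243. Book value $70,929.
Year 3: $98,964 × 6/36 = $16,494. Book value $54,435.
Accumulated through year 3 = $112,164 − $54,435 = $57,729.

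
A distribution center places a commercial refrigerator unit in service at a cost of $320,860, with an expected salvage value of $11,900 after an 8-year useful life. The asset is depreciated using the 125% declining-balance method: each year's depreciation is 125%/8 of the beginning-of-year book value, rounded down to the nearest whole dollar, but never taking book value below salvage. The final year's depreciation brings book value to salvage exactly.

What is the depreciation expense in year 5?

Depreciable base = $320,860 − $11,900 = $308,960.
Year 1: ⌊$320,860 × 125%/8⌋ = $50,134. Book value $270,726.
Year 2: ⌊$270,726 × 125%/8⌋ = $42,300. Book value $228,426.
Year 3: ⌊$228,426 × 125%/8⌋ = $35,691. Book value $192,735.
Year 4: ⌊$192,735 × 125%/8⌋ = $30,114. Book value $162,621.
Year 5: ⌊$162,621 × 125%/8⌋ = $25,409. Book value $137,212.

$25,409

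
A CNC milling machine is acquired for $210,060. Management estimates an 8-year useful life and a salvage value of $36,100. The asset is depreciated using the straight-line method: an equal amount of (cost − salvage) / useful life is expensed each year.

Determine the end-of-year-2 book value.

$166,570

Depreciable base = $210,060 − $36,100 = $173,960.
Annual expense = $173,960 / 8 = $21,745.
End of year 1: book value $188,315.
End of year 2: book value $166,570.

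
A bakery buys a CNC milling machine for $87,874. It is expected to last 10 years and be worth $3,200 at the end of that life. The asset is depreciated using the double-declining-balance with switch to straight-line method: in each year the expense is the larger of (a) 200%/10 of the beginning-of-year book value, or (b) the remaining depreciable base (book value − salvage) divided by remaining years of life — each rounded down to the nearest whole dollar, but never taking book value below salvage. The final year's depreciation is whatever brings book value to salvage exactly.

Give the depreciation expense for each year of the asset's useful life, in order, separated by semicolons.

Depreciable base = $87,874 − $3,200 = $84,674.
Year 1: DB = ⌊$87,874 × 200%/10⌋ = $17,574; SL = ⌊$84,674/10⌋ = $8,467 → take DB $17,574. Book value $70,300.
Year 2: DB = ⌊$70,300 × 200%/10⌋ = $14,060; SL = ⌊$67,100/9⌋ = $7,455 → take DB $14,060. Book value $56,240.
Year 3: DB = ⌊$56,240 × 200%/10⌋ = $11,248; SL = ⌊$53,040/8⌋ = $6,630 → take DB $11,248. Book value $44,992.
Year 4: DB = ⌊$44,992 × 200%/10⌋ = $8,998; SL = ⌊$41,792/7⌋ = $5,970 → take DB $8,998. Book value $35,994.
Year 5: DB = ⌊$35,994 × 200%/10⌋ = $7,198; SL = ⌊$32,794/6⌋ = $5,465 → take DB $7,198. Book value $28,796.
Year 6: DB = ⌊$28,796 × 200%/10⌋ = $5,759; SL = ⌊$25,596/5⌋ = $5,119 → take DB $5,759. Book value $23,037.
Year 7: DB = ⌊$23,037 × 200%/10⌋ = $4,607; SL = ⌊$19,837/4⌋ = $4,959 → take SL $4,959. Book value $18,078.
Year 8: DB = ⌊$18,078 × 200%/10⌋ = $3,615; SL = ⌊$14,878/3⌋ = $4,959 → take SL $4,959. Book value $13,119.
Year 9: DB = ⌊$13,119 × 200%/10⌋ = $2,623; SL = ⌊$9,919/2⌋ = $4,959 → take SL $4,959. Book value $8,160.
Year 10 (final): $8,160 − $3,200 = $4,960. Book value $3,200.

$17,574; $14,060; $11,248; $8,998; $7,198; $5,759; $4,959; $4,959; $4,959; $4,960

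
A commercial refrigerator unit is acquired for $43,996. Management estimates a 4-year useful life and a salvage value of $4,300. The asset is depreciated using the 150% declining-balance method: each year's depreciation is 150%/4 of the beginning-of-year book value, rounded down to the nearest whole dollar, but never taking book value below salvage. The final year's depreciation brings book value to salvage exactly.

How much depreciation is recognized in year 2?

$10,311

Depreciable base = $43,996 − $4,300 = $39,696.
Year 1: ⌊$43,996 × 150%/4⌋ = $16,498. Book value $27,498.
Year 2: ⌊$27,498 × 150%/4⌋ = $10,311. Book value $17,187.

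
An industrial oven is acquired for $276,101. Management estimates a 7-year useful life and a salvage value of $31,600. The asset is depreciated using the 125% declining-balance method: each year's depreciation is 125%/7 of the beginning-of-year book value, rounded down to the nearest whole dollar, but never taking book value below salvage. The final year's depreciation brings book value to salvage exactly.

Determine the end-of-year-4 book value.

$125,705

Depreciable base = $276,101 − $31,600 = $244,501.
Year 1: ⌊$276,101 × 125%/7⌋ = $49,303. Book value $226,798.
Year 2: ⌊$226,798 × 125%/7⌋ = $40,499. Book value $186,299.
Year 3: ⌊$186,299 × 125%/7⌋ = $33,267. Book value $153,032.
Year 4: ⌊$153,032 × 125%/7⌋ = $27,327. Book value $125,705.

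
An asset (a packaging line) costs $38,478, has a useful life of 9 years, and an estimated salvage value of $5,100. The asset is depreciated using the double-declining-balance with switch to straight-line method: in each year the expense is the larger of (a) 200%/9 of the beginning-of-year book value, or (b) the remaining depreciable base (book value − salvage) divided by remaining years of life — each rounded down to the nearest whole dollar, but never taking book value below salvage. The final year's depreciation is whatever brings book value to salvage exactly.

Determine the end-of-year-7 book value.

Depreciable base = $38,478 − $5,100 = $33,378.
Year 1: DB = ⌊$38,478 × 200%/9⌋ = $8,550; SL = ⌊$33,378/9⌋ = $3,708 → take DB $8,550. Book value $29,928.
Year 2: DB = ⌊$29,928 × 200%/9⌋ = $6,650; SL = ⌊$24,828/8⌋ = $3,103 → take DB $6,650. Book value $23,278.
Year 3: DB = ⌊$23,278 × 200%/9⌋ = $5,172; SL = ⌊$18,178/7⌋ = $2,596 → take DB $5,172. Book value $18,106.
Year 4: DB = ⌊$18,106 × 200%/9⌋ = $4,023; SL = ⌊$13,006/6⌋ = $2,167 → take DB $4,023. Book value $14,083.
Year 5: DB = ⌊$14,083 × 200%/9⌋ = $3,129; SL = ⌊$8,983/5⌋ = $1,796 → take DB $3,129. Book value $10,954.
Year 6: DB = ⌊$10,954 × 200%/9⌋ = $2,434; SL = ⌊$5,854/4⌋ = $1,463 → take DB $2,434. Book value $8,520.
Year 7: DB = ⌊$8,520 × 200%/9⌋ = $1,893; SL = ⌊$3,420/3⌋ = $1,140 → take DB $1,893. Book value $6,627.

$6,627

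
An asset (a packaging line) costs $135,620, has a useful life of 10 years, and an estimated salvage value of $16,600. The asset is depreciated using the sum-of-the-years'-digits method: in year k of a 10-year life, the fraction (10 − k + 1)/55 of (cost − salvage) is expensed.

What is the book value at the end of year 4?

$62,044

Depreciable base = $135,620 − $16,600 = $119,020.
Sum of the years' digits = 10+9+8+7+6+5+4+3+2+1 = 55.
Year 1: $119,020 × 10/55 = $21,640. Book value $113,980.
Year 2: $119,020 × 9/55 = $19,476. Book value $94,504.
Year 3: $119,020 × 8/55 = $17,312. Book value $77,192.
Year 4: $119,020 × 7/55 = $15,148. Book value $62,044.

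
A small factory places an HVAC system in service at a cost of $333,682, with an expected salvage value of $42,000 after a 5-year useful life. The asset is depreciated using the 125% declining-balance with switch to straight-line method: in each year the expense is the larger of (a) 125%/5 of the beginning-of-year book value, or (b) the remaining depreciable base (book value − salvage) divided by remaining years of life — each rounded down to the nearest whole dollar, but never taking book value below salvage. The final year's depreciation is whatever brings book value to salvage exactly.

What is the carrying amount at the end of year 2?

Depreciable base = $333,682 − $42,000 = $291,682.
Year 1: DB = ⌊$333,682 × 125%/5⌋ = $83,420; SL = ⌊$291,682/5⌋ = $58,336 → take DB $83,420. Book value $250,262.
Year 2: DB = ⌊$250,262 × 125%/5⌋ = $62,565; SL = ⌊$208,262/4⌋ = $52,065 → take DB $62,565. Book value $187,697.

$187,697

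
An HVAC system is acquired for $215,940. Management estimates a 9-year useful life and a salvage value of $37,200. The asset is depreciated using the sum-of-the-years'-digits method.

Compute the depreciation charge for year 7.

Depreciable base = $215,940 − $37,200 = $178,740.
Sum of the years' digits = 9+8+7+6+5+4+3+2+1 = 45.
Year 1: $178,740 × 9/45 = $35,748. Book value $180,192.
Year 2: $178,740 × 8/45 = $31,776. Book value $148,416.
Year 3: $178,740 × 7/45 = $27,804. Book value $120,612.
Year 4: $178,740 × 6/45 = $23,832. Book value $96,780.
Year 5: $178,740 × 5/45 = $19,860. Book value $76,920.
Year 6: $178,740 × 4/45 = $15,888. Book value $61,032.
Year 7: $178,740 × 3/45 = $11,916. Book value $49,116.

$11,916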